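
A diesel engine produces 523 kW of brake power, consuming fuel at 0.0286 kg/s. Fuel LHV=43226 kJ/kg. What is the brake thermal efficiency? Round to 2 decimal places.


eta_BTE = (BP / (mf * LHV)) * 100
Denominator = 0.0286 * 43226 = 1236.2636 kW
eta_BTE = (523 / 1236.2636) * 100 = 42.30%


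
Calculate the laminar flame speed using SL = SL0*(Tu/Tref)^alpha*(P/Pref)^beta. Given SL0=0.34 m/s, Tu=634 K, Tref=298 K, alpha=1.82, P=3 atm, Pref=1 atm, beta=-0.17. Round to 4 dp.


SL = SL0 * (Tu/Tref)^alpha * (P/Pref)^beta
T ratio = 634/298 = 2.12751678
(T ratio)^alpha = 2.12751678^1.82 = 3.951199
(P/Pref)^beta = 3^(-0.17) = 0.829639
SL = 0.34 * 3.951199 * 0.829639 = 1.1145 m/s


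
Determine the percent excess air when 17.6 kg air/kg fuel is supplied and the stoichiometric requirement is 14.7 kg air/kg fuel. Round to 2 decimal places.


Excess air = actual - stoichiometric = 17.6 - 14.7 = 2.90 kg/kg fuel
Excess air % = (excess / stoich) * 100 = (2.90 / 14.7) * 100 = 19.73%


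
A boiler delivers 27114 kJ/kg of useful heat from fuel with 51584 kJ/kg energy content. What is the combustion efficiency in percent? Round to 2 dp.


Efficiency = (Q_useful / Q_fuel) * 100
Efficiency = (27114 / 51584) * 100
Efficiency = 0.5256 * 100 = 52.56%


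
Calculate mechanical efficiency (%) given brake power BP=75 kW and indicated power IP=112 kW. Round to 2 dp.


eta_mech = (BP / IP) * 100
Ratio = 75 / 112 = 0.6696
eta_mech = 0.6696 * 100 = 66.96%


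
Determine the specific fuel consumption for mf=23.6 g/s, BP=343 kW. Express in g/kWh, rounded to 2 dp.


SFC = (mf / BP) * 3600
Rate = 23.6 / 343 = 0.068805 g/(s*kW)
SFC = 0.068805 * 3600 = 247.70 g/kWh


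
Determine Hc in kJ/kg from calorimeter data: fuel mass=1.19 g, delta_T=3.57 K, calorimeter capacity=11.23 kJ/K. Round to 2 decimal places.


Hc = C_cal * delta_T / m_fuel
Q_released = 11.23 * 3.57 = 40.0911 kJ
m_fuel = 1.19 g = 1.19/1000 kg = 0.001190 kg
Hc = 40.0911 / 0.001190 = 33690.00 kJ/kg


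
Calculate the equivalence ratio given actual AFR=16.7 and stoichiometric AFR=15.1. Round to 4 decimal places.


phi = AFR_stoich / AFR_actual
phi = 15.1 / 16.7 = 0.9042


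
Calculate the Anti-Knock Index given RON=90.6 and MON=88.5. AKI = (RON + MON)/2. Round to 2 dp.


AKI = (RON + MON) / 2
AKI = (90.6 + 88.5) / 2
AKI = 179.1 / 2 = 89.55


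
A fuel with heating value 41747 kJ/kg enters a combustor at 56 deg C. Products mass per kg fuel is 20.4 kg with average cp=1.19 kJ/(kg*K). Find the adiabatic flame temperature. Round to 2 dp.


T_ad = T_in + Hc / (m_p * cp)
Denominator = 20.4 * 1.19 = 24.2760
Temperature rise = 41747 / 24.2760 = 1719.68 K
T_ad = 56 + 1719.68 = 1775.68 deg C


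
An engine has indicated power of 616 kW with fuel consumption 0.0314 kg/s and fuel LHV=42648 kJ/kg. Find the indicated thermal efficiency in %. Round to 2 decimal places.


eta_ith = (IP / (mf * LHV)) * 100
Denominator = 0.0314 * 42648 = 1339.1472 kW
eta_ith = (616 / 1339.1472) * 100 = 46.00%


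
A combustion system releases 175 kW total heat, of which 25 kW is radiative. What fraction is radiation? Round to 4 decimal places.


f_rad = Q_rad / Q_total
f_rad = 25 / 175 = 0.1429


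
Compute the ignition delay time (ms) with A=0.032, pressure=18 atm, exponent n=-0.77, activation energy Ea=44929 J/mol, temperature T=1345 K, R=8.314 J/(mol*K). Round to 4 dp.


tau = A * P^n * exp(Ea/(R*T))
P^n = 18^(-0.77) = 0.10800408
Ea/(R*T) = 44929/(8.314*1345) = 4.017857
exp(Ea/(R*T)) = 55.581852
tau = 0.032 * 0.10800408 * 55.581852 = 0.1921 ms


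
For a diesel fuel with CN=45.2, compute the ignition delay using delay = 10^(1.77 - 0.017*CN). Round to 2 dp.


delay = 10^(1.77 - 0.017*CN)
Exponent = 1.77 - 0.017*45.2 = 1.0016
delay = 10^1.0016 = 10.04 ms


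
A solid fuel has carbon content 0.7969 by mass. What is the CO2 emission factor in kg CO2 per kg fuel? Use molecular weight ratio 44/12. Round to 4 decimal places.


EF = C_frac * (M_CO2 / M_C)
EF = 0.7969 * (44/12)
EF = 0.7969 * 3.666667 = 2.9220 kg_CO2/kg_fuel


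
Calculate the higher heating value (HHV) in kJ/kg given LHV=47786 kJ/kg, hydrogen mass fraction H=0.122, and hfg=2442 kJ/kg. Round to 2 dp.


HHV = LHV + hfg * 9 * H
Water addition = 2442 * 9 * 0.122 = 2681.316 kJ/kg
HHV = 47786 + 2681.316 = 50467.32 kJ/kg


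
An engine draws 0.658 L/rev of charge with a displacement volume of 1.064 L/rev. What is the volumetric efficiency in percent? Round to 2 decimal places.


eta_v = (V_actual / V_disp) * 100
Ratio = 0.658 / 1.064 = 0.6184
eta_v = 0.6184 * 100 = 61.84%


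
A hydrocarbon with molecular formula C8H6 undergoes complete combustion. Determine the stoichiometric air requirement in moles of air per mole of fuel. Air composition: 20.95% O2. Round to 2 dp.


Balanced combustion: C8H6 + 9.5 O2 -> 8 CO2 + 3 H2O
O2 needed = C + H/4 = 8 + 6/4 = 9.50 moles
Air moles = O2 / 0.2095 = 9.50 / 0.2095 = 45.35 moles air


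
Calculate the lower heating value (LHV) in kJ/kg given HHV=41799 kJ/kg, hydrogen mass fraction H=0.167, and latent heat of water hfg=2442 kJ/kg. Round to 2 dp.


LHV = HHV - hfg * 9 * H
Water correction = 2442 * 9 * 0.167 = 3670.326 kJ/kg
LHV = 41799 - 3670.326 = 38128.67 kJ/kg


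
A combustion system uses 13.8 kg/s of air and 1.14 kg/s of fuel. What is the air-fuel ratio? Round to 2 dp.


AFR = m_air / m_fuel
AFR = 13.8 / 1.14 = 12.11


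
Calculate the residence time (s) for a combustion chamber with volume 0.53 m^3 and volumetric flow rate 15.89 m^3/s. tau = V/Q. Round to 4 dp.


tau = V / Q_flow
tau = 0.53 / 15.89 = 0.0334 s


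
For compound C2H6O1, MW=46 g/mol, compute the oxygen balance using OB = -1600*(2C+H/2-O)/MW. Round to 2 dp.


OB = -1600 * (2C + H/2 - O) / MW
Inner = 2*2 + 6/2 - 1 = 6.00
OB = -1600 * 6.00 / 46 = -208.70%


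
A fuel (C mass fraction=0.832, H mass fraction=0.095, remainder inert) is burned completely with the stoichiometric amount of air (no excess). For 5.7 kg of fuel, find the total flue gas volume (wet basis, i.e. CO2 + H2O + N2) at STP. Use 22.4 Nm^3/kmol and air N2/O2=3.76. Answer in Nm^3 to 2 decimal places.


Per kg fuel: CO2 = (C/12 kmol)*22.4 = (0.832/12)*22.4 = 1.55307 Nm^3
Per kg fuel: H2O = (H/2 kmol)*22.4 = (0.095/2)*22.4 = 1.06400 Nm^3
O2 needed per kg fuel = C/12 + H/4 = 0.832/12 + 0.095/4 = 0.09308333 kmol
Per kg fuel: N2 = O2*3.76*22.4 = 0.09308333*3.76*22.4 = 7.83985 Nm^3
Total per kg = 1.55307 + 1.06400 + 7.83985 = 10.45692 Nm^3
Total = 10.45692 * 5.7 = 59.60 Nm^3


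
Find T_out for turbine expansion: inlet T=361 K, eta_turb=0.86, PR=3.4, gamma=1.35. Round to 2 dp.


T_out = T_in * (1 - eta * (1 - PR^(-(gamma-1)/gamma)))
Exponent = -(1.35-1)/1.35 = -0.25925926
PR^exp = 3.4^(-0.25925926) = 0.72813041
Factor = 1 - 0.86*(1 - 0.72813041) = 0.76619215
T_out = 361 * 0.76619215 = 276.60 K


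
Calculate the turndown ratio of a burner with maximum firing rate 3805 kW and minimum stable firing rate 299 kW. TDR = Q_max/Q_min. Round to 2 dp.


TDR = Q_max / Q_min
TDR = 3805 / 299 = 12.73


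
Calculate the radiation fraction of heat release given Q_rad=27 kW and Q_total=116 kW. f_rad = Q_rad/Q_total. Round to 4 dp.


f_rad = Q_rad / Q_total
f_rad = 27 / 116 = 0.2328


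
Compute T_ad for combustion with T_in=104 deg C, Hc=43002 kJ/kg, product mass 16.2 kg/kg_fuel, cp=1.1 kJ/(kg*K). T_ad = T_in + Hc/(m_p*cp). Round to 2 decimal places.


T_ad = T_in + Hc / (m_p * cp)
Denominator = 16.2 * 1.1 = 17.8200
Temperature rise = 43002 / 17.8200 = 2413.13 K
T_ad = 104 + 2413.13 = 2517.13 deg C


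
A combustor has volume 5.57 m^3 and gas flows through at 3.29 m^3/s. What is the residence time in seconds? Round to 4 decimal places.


tau = V / Q_flow
tau = 5.57 / 3.29 = 1.6930 s


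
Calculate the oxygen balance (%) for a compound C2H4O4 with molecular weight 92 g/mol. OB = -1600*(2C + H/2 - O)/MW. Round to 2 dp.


OB = -1600 * (2C + H/2 - O) / MW
Inner = 2*2 + 4/2 - 4 = 2.00
OB = -1600 * 2.00 / 92 = -34.78%


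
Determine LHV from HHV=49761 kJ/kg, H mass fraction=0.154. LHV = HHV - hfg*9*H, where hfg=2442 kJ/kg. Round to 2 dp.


LHV = HHV - hfg * 9 * H
Water correction = 2442 * 9 * 0.154 = 3384.612 kJ/kg
LHV = 49761 - 3384.612 = 46376.39 kJ/kg


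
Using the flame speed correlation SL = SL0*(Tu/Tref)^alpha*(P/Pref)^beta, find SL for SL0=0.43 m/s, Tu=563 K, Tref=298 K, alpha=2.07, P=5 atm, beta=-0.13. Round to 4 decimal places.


SL = SL0 * (Tu/Tref)^alpha * (P/Pref)^beta
T ratio = 563/298 = 1.88926174
(T ratio)^alpha = 1.88926174^2.07 = 3.731855
(P/Pref)^beta = 5^(-0.13) = 0.811211
SL = 0.43 * 3.731855 * 0.811211 = 1.3017 m/s


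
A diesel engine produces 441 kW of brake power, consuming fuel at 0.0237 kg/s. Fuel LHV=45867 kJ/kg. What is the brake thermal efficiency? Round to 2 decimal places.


eta_BTE = (BP / (mf * LHV)) * 100
Denominator = 0.0237 * 45867 = 1087.0479 kW
eta_BTE = (441 / 1087.0479) * 100 = 40.57%


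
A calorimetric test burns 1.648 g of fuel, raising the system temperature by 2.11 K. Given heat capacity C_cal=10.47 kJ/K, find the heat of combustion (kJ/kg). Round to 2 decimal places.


Hc = C_cal * delta_T / m_fuel
Q_released = 10.47 * 2.11 = 22.0917 kJ
m_fuel = 1.648 g = 1.648/1000 kg = 0.001648 kg
Hc = 22.0917 / 0.001648 = 13405.16 kJ/kg


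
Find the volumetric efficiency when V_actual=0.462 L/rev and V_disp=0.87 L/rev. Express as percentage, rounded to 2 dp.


eta_v = (V_actual / V_disp) * 100
Ratio = 0.462 / 0.87 = 0.5310
eta_v = 0.5310 * 100 = 53.10%


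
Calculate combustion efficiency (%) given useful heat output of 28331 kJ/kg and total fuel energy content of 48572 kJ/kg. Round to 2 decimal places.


Efficiency = (Q_useful / Q_fuel) * 100
Efficiency = (28331 / 48572) * 100
Efficiency = 0.5833 * 100 = 58.33%


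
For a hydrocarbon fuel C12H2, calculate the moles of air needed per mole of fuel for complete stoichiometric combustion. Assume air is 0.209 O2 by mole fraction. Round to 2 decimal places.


Balanced combustion: C12H2 + 12.5 O2 -> 12 CO2 + 1 H2O
O2 needed = C + H/4 = 12 + 2/4 = 12.50 moles
Air moles = O2 / 0.209 = 12.50 / 0.209 = 59.81 moles air


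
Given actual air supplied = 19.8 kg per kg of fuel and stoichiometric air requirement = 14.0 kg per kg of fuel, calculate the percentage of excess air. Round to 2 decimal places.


Excess air = actual - stoichiometric = 19.8 - 14.0 = 5.80 kg/kg fuel
Excess air % = (excess / stoich) * 100 = (5.80 / 14.0) * 100 = 41.43%


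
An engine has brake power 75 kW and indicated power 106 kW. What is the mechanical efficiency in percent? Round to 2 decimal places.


eta_mech = (BP / IP) * 100
Ratio = 75 / 106 = 0.7075
eta_mech = 0.7075 * 100 = 70.75%


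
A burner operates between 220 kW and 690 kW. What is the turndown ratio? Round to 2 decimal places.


TDR = Q_max / Q_min
TDR = 690 / 220 = 3.14


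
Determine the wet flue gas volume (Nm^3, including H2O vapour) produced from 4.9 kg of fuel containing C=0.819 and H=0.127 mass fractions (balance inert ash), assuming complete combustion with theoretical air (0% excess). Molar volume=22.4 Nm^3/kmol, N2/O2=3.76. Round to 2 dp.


Per kg fuel: CO2 = (C/12 kmol)*22.4 = (0.819/12)*22.4 = 1.52880 Nm^3
Per kg fuel: H2O = (H/2 kmol)*22.4 = (0.127/2)*22.4 = 1.42240 Nm^3
O2 needed per kg fuel = C/12 + H/4 = 0.819/12 + 0.127/4 = 0.10000000 kmol
Per kg fuel: N2 = O2*3.76*22.4 = 0.10000000*3.76*22.4 = 8.42240 Nm^3
Total per kg = 1.52880 + 1.42240 + 8.42240 = 11.37360 Nm^3
Total = 11.37360 * 4.9 = 55.73 Nm^3


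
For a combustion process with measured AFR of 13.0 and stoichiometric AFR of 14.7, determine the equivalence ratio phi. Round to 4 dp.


phi = AFR_stoich / AFR_actual
phi = 14.7 / 13.0 = 1.1308


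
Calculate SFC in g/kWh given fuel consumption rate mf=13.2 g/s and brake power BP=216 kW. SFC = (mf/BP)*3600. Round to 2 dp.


SFC = (mf / BP) * 3600
Rate = 13.2 / 216 = 0.061111 g/(s*kW)
SFC = 0.061111 * 3600 = 220.00 g/kWh


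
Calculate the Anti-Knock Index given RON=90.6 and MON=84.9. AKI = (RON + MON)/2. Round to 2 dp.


AKI = (RON + MON) / 2
AKI = (90.6 + 84.9) / 2
AKI = 175.5 / 2 = 87.75


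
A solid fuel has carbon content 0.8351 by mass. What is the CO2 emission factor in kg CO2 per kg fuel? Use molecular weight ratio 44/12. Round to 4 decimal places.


EF = C_frac * (M_CO2 / M_C)
EF = 0.8351 * (44/12)
EF = 0.8351 * 3.666667 = 3.0620 kg_CO2/kg_fuel


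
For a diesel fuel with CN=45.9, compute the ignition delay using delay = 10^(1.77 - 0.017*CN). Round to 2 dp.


delay = 10^(1.77 - 0.017*CN)
Exponent = 1.77 - 0.017*45.9 = 0.9897
delay = 10^0.9897 = 9.77 ms


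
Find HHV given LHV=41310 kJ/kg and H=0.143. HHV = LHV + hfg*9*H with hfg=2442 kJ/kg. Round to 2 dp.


HHV = LHV + hfg * 9 * H
Water addition = 2442 * 9 * 0.143 = 3142.854 kJ/kg
HHV = 41310 + 3142.854 = 44452.85 kJ/kg


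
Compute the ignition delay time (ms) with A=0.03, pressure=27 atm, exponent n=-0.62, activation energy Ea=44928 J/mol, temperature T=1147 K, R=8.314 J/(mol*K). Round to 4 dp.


tau = A * P^n * exp(Ea/(R*T))
P^n = 27^(-0.62) = 0.12958492
Ea/(R*T) = 44928/(8.314*1147) = 4.711331
exp(Ea/(R*T)) = 111.200106
tau = 0.03 * 0.12958492 * 111.200106 = 0.4323 ms


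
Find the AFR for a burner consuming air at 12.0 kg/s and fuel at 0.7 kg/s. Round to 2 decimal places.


AFR = m_air / m_fuel
AFR = 12.0 / 0.7 = 17.14


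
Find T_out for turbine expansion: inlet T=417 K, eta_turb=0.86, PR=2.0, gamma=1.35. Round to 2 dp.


T_out = T_in * (1 - eta * (1 - PR^(-(gamma-1)/gamma)))
Exponent = -(1.35-1)/1.35 = -0.25925926
PR^exp = 2.0^(-0.25925926) = 0.83551680
Factor = 1 - 0.86*(1 - 0.83551680) = 0.85854445
T_out = 417 * 0.85854445 = 358.01 K


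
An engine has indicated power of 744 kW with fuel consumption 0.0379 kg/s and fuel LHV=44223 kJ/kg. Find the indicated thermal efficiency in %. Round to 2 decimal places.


eta_ith = (IP / (mf * LHV)) * 100
Denominator = 0.0379 * 44223 = 1676.0517 kW
eta_ith = (744 / 1676.0517) * 100 = 44.39%


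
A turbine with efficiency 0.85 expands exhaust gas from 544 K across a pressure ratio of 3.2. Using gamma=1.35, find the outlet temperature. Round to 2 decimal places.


T_out = T_in * (1 - eta * (1 - PR^(-(gamma-1)/gamma)))
Exponent = -(1.35-1)/1.35 = -0.25925926
PR^exp = 3.2^(-0.25925926) = 0.73966521
Factor = 1 - 0.85*(1 - 0.73966521) = 0.77871543
T_out = 544 * 0.77871543 = 423.62 K


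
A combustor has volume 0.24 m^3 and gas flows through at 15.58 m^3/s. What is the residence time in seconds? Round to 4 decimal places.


tau = V / Q_flow
tau = 0.24 / 15.58 = 0.0154 s


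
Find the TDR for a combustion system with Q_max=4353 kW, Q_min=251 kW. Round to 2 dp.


TDR = Q_max / Q_min
TDR = 4353 / 251 = 17.34


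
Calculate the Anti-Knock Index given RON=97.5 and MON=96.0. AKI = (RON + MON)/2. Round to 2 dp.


AKI = (RON + MON) / 2
AKI = (97.5 + 96.0) / 2
AKI = 193.5 / 2 = 96.75


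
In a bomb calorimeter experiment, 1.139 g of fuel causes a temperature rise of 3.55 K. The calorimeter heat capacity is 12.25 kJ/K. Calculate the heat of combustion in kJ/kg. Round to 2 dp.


Hc = C_cal * delta_T / m_fuel
Q_released = 12.25 * 3.55 = 43.4875 kJ
m_fuel = 1.139 g = 1.139/1000 kg = 0.001139 kg
Hc = 43.4875 / 0.001139 = 38180.42 kJ/kg


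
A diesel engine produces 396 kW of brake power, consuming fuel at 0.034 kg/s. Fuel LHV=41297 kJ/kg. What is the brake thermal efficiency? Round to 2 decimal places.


eta_BTE = (BP / (mf * LHV)) * 100
Denominator = 0.034 * 41297 = 1404.0980 kW
eta_BTE = (396 / 1404.0980) * 100 = 28.20%


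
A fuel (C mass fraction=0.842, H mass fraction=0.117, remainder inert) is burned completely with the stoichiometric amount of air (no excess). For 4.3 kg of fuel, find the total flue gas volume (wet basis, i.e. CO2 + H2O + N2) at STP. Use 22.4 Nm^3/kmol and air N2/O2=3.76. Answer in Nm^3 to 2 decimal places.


Per kg fuel: CO2 = (C/12 kmol)*22.4 = (0.842/12)*22.4 = 1.57173 Nm^3
Per kg fuel: H2O = (H/2 kmol)*22.4 = (0.117/2)*22.4 = 1.31040 Nm^3
O2 needed per kg fuel = C/12 + H/4 = 0.842/12 + 0.117/4 = 0.09941667 kmol
Per kg fuel: N2 = O2*3.76*22.4 = 0.09941667*3.76*22.4 = 8.37327 Nm^3
Total per kg = 1.57173 + 1.31040 + 8.37327 = 11.25540 Nm^3
Total = 11.25540 * 4.3 = 48.40 Nm^3


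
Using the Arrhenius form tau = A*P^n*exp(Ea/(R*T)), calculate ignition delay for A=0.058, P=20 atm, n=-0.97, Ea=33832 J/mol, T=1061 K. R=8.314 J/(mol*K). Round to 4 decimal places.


tau = A * P^n * exp(Ea/(R*T))
P^n = 20^(-0.97) = 0.05470171
Ea/(R*T) = 33832/(8.314*1061) = 3.835326
exp(Ea/(R*T)) = 46.308515
tau = 0.058 * 0.05470171 * 46.308515 = 0.1469 ms


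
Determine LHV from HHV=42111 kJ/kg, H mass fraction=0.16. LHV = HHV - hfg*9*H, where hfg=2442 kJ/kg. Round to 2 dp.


LHV = HHV - hfg * 9 * H
Water correction = 2442 * 9 * 0.16 = 3516.480 kJ/kg
LHV = 42111 - 3516.480 = 38594.52 kJ/kg


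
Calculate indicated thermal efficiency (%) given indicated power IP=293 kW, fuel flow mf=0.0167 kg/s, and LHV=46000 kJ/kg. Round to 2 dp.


eta_ith = (IP / (mf * LHV)) * 100
Denominator = 0.0167 * 46000 = 768.2000 kW
eta_ith = (293 / 768.2000) * 100 = 38.14%


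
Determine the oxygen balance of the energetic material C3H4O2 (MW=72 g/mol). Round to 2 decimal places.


OB = -1600 * (2C + H/2 - O) / MW
Inner = 2*3 + 4/2 - 2 = 6.00
OB = -1600 * 6.00 / 72 = -133.33%


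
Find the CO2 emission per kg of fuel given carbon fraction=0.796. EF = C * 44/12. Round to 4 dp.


EF = C_frac * (M_CO2 / M_C)
EF = 0.796 * (44/12)
EF = 0.796 * 3.666667 = 2.9187 kg_CO2/kg_fuel


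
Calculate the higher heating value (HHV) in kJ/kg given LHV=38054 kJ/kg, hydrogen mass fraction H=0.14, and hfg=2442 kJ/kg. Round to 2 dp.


HHV = LHV + hfg * 9 * H
Water addition = 2442 * 9 * 0.14 = 3076.920 kJ/kg
HHV = 38054 + 3076.920 = 41130.92 kJ/kg


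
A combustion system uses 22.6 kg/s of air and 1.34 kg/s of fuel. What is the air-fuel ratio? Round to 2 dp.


AFR = m_air / m_fuel
AFR = 22.6 / 1.34 = 16.87


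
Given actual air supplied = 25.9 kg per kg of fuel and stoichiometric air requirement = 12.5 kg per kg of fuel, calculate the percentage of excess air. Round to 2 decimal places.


Excess air = actual - stoichiometric = 25.9 - 12.5 = 13.40 kg/kg fuel
Excess air % = (excess / stoich) * 100 = (13.40 / 12.5) * 100 = 107.20%


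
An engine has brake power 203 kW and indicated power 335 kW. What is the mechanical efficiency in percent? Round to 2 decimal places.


eta_mech = (BP / IP) * 100
Ratio = 203 / 335 = 0.6060
eta_mech = 0.6060 * 100 = 60.60%


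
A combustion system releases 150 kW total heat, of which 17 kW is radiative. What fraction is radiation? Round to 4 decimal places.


f_rad = Q_rad / Q_total
f_rad = 17 / 150 = 0.1133


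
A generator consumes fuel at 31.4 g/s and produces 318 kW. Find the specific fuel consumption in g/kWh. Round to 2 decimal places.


SFC = (mf / BP) * 3600
Rate = 31.4 / 318 = 0.098742 g/(s*kW)
SFC = 0.098742 * 3600 = 355.47 g/kWh


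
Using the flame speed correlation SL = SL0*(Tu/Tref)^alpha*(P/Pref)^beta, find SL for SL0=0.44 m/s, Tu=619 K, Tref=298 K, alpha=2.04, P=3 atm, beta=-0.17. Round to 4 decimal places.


SL = SL0 * (Tu/Tref)^alpha * (P/Pref)^beta
T ratio = 619/298 = 2.07718121
(T ratio)^alpha = 2.07718121^2.04 = 4.442708
(P/Pref)^beta = 3^(-0.17) = 0.829639
SL = 0.44 * 4.442708 * 0.829639 = 1.6218 m/s


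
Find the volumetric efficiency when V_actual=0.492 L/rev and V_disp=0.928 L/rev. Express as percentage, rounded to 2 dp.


eta_v = (V_actual / V_disp) * 100
Ratio = 0.492 / 0.928 = 0.5302
eta_v = 0.5302 * 100 = 53.02%


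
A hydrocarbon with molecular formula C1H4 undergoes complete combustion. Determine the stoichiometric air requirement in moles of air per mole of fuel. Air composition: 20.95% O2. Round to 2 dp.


Balanced combustion: C1H4 + 2 O2 -> 1 CO2 + 2 H2O
O2 needed = C + H/4 = 1 + 4/4 = 2.00 moles
Air moles = O2 / 0.2095 = 2.00 / 0.2095 = 9.55 moles air


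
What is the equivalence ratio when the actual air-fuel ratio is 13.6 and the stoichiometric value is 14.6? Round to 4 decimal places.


phi = AFR_stoich / AFR_actual
phi = 14.6 / 13.6 = 1.0735


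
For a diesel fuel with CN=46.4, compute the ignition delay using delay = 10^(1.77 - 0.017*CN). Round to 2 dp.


delay = 10^(1.77 - 0.017*CN)
Exponent = 1.77 - 0.017*46.4 = 0.9812
delay = 10^0.9812 = 9.58 ms


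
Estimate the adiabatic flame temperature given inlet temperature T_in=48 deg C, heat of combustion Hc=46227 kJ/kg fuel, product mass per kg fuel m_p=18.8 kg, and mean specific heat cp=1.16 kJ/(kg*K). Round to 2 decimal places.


T_ad = T_in + Hc / (m_p * cp)
Denominator = 18.8 * 1.16 = 21.8080
Temperature rise = 46227 / 21.8080 = 2119.73 K
T_ad = 48 + 2119.73 = 2167.73 deg C


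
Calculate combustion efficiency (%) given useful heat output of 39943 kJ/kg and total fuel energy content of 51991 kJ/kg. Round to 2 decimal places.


Efficiency = (Q_useful / Q_fuel) * 100
Efficiency = (39943 / 51991) * 100
Efficiency = 0.7683 * 100 = 76.83%


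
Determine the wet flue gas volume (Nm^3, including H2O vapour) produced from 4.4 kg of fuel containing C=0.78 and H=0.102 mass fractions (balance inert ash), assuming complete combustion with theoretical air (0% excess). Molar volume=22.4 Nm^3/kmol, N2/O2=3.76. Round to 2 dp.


Per kg fuel: CO2 = (C/12 kmol)*22.4 = (0.78/12)*22.4 = 1.45600 Nm^3
Per kg fuel: H2O = (H/2 kmol)*22.4 = (0.102/2)*22.4 = 1.14240 Nm^3
O2 needed per kg fuel = C/12 + H/4 = 0.78/12 + 0.102/4 = 0.09050000 kmol
Per kg fuel: N2 = O2*3.76*22.4 = 0.09050000*3.76*22.4 = 7.62227 Nm^3
Total per kg = 1.45600 + 1.14240 + 7.62227 = 10.22067 Nm^3
Total = 10.22067 * 4.4 = 44.97 Nm^3


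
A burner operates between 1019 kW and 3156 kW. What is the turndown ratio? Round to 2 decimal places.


TDR = Q_max / Q_min
TDR = 3156 / 1019 = 3.10


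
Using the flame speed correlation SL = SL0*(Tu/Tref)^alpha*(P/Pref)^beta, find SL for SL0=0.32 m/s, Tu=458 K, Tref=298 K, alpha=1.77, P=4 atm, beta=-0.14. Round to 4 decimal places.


SL = SL0 * (Tu/Tref)^alpha * (P/Pref)^beta
T ratio = 458/298 = 1.53691275
(T ratio)^alpha = 1.53691275^1.77 = 2.139780
(P/Pref)^beta = 4^(-0.14) = 0.823591
SL = 0.32 * 2.139780 * 0.823591 = 0.5639 m/s


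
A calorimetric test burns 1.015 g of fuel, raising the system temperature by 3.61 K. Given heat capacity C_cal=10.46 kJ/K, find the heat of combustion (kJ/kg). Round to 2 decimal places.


Hc = C_cal * delta_T / m_fuel
Q_released = 10.46 * 3.61 = 37.7606 kJ
m_fuel = 1.015 g = 1.015/1000 kg = 0.001015 kg
Hc = 37.7606 / 0.001015 = 37202.56 kJ/kg


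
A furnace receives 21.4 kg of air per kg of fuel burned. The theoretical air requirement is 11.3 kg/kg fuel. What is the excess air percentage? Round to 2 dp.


Excess air = actual - stoichiometric = 21.4 - 11.3 = 10.10 kg/kg fuel
Excess air % = (excess / stoich) * 100 = (10.10 / 11.3) * 100 = 89.38%


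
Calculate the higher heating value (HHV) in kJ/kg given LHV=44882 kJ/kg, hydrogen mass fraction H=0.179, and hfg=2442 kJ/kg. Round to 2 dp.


HHV = LHV + hfg * 9 * H
Water addition = 2442 * 9 * 0.179 = 3934.062 kJ/kg
HHV = 44882 + 3934.062 = 48816.06 kJ/kg


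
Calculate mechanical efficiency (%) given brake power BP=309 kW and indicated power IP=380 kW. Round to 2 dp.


eta_mech = (BP / IP) * 100
Ratio = 309 / 380 = 0.8132
eta_mech = 0.8132 * 100 = 81.32%


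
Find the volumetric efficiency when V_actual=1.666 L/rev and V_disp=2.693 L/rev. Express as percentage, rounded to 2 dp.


eta_v = (V_actual / V_disp) * 100
Ratio = 1.666 / 2.693 = 0.6186
eta_v = 0.6186 * 100 = 61.86%


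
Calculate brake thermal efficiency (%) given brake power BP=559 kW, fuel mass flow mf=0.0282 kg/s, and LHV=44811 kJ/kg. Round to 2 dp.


eta_BTE = (BP / (mf * LHV)) * 100
Denominator = 0.0282 * 44811 = 1263.6702 kW
eta_BTE = (559 / 1263.6702) * 100 = 44.24%


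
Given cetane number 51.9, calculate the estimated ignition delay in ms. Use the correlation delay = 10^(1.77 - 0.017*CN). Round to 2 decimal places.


delay = 10^(1.77 - 0.017*CN)
Exponent = 1.77 - 0.017*51.9 = 0.8877
delay = 10^0.8877 = 7.72 ms


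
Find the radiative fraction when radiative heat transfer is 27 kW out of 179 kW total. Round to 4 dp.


f_rad = Q_rad / Q_total
f_rad = 27 / 179 = 0.1508


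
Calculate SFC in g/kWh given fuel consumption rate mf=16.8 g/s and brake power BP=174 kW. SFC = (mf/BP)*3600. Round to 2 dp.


SFC = (mf / BP) * 3600
Rate = 16.8 / 174 = 0.096552 g/(s*kW)
SFC = 0.096552 * 3600 = 347.59 g/kWh


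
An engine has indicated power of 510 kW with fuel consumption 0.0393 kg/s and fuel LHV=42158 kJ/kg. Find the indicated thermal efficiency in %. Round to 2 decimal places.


eta_ith = (IP / (mf * LHV)) * 100
Denominator = 0.0393 * 42158 = 1656.8094 kW
eta_ith = (510 / 1656.8094) * 100 = 30.78%


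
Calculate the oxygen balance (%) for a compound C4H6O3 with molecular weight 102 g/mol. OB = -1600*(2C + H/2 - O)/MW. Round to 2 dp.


OB = -1600 * (2C + H/2 - O) / MW
Inner = 2*4 + 6/2 - 3 = 8.00
OB = -1600 * 8.00 / 102 = -125.49%


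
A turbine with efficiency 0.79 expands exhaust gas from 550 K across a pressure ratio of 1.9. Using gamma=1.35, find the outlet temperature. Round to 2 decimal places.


T_out = T_in * (1 - eta * (1 - PR^(-(gamma-1)/gamma)))
Exponent = -(1.35-1)/1.35 = -0.25925926
PR^exp = 1.9^(-0.25925926) = 0.84670193
Factor = 1 - 0.79*(1 - 0.84670193) = 0.87889452
T_out = 550 * 0.87889452 = 483.39 K


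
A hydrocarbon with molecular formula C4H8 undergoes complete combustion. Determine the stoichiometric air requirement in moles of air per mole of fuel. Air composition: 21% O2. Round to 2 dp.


Balanced combustion: C4H8 + 6 O2 -> 4 CO2 + 4 H2O
O2 needed = C + H/4 = 4 + 8/4 = 6.00 moles
Air moles = O2 / 0.21 = 6.00 / 0.21 = 28.57 moles air


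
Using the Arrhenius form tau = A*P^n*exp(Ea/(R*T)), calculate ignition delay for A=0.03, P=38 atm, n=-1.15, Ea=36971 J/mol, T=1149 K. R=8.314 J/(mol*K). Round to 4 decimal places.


tau = A * P^n * exp(Ea/(R*T))
P^n = 38^(-1.15) = 0.01524926
Ea/(R*T) = 36971/(8.314*1149) = 3.870180
exp(Ea/(R*T)) = 47.951010
tau = 0.03 * 0.01524926 * 47.951010 = 0.0219 ms


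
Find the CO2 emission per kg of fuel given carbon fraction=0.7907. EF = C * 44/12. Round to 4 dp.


EF = C_frac * (M_CO2 / M_C)
EF = 0.7907 * (44/12)
EF = 0.7907 * 3.666667 = 2.8992 kg_CO2/kg_fuel


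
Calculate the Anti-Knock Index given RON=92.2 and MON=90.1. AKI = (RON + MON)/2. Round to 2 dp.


AKI = (RON + MON) / 2
AKI = (92.2 + 90.1) / 2
AKI = 182.3 / 2 = 91.15


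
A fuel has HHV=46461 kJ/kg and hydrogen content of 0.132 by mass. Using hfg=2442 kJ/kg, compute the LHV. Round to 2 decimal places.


LHV = HHV - hfg * 9 * H
Water correction = 2442 * 9 * 0.132 = 2901.096 kJ/kg
LHV = 46461 - 2901.096 = 43559.90 kJ/kg


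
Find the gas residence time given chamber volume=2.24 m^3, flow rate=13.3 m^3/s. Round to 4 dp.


tau = V / Q_flow
tau = 2.24 / 13.3 = 0.1684 s


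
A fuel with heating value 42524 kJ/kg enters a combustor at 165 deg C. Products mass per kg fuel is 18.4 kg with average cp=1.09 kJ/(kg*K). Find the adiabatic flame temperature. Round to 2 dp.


T_ad = T_in + Hc / (m_p * cp)
Denominator = 18.4 * 1.09 = 20.0560
Temperature rise = 42524 / 20.0560 = 2120.26 K
T_ad = 165 + 2120.26 = 2285.26 deg C


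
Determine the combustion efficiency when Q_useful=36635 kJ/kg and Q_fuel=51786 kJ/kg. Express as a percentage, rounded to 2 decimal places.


Efficiency = (Q_useful / Q_fuel) * 100
Efficiency = (36635 / 51786) * 100
Efficiency = 0.7074 * 100 = 70.74%


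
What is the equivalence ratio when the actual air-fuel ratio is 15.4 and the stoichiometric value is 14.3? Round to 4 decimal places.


phi = AFR_stoich / AFR_actual
phi = 14.3 / 15.4 = 0.9286


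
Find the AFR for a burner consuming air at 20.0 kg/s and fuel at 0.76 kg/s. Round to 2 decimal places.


AFR = m_air / m_fuel
AFR = 20.0 / 0.76 = 26.32


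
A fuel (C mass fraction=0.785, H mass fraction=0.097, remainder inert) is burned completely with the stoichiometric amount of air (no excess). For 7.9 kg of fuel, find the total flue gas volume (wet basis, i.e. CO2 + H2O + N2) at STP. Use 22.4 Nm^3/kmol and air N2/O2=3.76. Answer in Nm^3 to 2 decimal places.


Per kg fuel: CO2 = (C/12 kmol)*22.4 = (0.785/12)*22.4 = 1.46533 Nm^3
Per kg fuel: H2O = (H/2 kmol)*22.4 = (0.097/2)*22.4 = 1.08640 Nm^3
O2 needed per kg fuel = C/12 + H/4 = 0.785/12 + 0.097/4 = 0.08966667 kmol
Per kg fuel: N2 = O2*3.76*22.4 = 0.08966667*3.76*22.4 = 7.55209 Nm^3
Total per kg = 1.46533 + 1.08640 + 7.55209 = 10.10382 Nm^3
Total = 10.10382 * 7.9 = 79.82 Nm^3


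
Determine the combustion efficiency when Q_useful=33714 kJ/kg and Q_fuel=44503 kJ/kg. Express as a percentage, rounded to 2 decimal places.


Efficiency = (Q_useful / Q_fuel) * 100
Efficiency = (33714 / 44503) * 100
Efficiency = 0.7576 * 100 = 75.76%


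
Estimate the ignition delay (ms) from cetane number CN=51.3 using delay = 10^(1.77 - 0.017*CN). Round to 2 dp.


delay = 10^(1.77 - 0.017*CN)
Exponent = 1.77 - 0.017*51.3 = 0.8979
delay = 10^0.8979 = 7.90 ms


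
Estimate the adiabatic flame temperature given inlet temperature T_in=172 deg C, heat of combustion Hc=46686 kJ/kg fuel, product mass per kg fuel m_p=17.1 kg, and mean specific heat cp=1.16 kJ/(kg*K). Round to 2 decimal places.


T_ad = T_in + Hc / (m_p * cp)
Denominator = 17.1 * 1.16 = 19.8360
Temperature rise = 46686 / 19.8360 = 2353.60 K
T_ad = 172 + 2353.60 = 2525.60 deg C


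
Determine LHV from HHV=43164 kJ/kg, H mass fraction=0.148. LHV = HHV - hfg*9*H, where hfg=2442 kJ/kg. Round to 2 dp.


LHV = HHV - hfg * 9 * H
Water correction = 2442 * 9 * 0.148 = 3252.744 kJ/kg
LHV = 43164 - 3252.744 = 39911.26 kJ/kg


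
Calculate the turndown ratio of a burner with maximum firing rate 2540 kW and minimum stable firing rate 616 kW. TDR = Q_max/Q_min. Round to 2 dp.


TDR = Q_max / Q_min
TDR = 2540 / 616 = 4.12


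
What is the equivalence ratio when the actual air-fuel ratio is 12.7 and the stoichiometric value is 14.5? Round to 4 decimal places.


phi = AFR_stoich / AFR_actual
phi = 14.5 / 12.7 = 1.1417


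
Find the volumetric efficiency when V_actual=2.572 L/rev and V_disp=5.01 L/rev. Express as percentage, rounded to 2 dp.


eta_v = (V_actual / V_disp) * 100
Ratio = 2.572 / 5.01 = 0.5134
eta_v = 0.5134 * 100 = 51.34%


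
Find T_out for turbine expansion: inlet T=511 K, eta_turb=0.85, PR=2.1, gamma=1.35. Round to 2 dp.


T_out = T_in * (1 - eta * (1 - PR^(-(gamma-1)/gamma)))
Exponent = -(1.35-1)/1.35 = -0.25925926
PR^exp = 2.1^(-0.25925926) = 0.82501466
Factor = 1 - 0.85*(1 - 0.82501466) = 0.85126246
T_out = 511 * 0.85126246 = 435.00 K


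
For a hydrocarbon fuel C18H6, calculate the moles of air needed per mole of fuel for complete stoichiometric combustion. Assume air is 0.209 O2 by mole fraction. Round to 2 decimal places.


Balanced combustion: C18H6 + 19.5 O2 -> 18 CO2 + 3 H2O
O2 needed = C + H/4 = 18 + 6/4 = 19.50 moles
Air moles = O2 / 0.209 = 19.50 / 0.209 = 93.30 moles air


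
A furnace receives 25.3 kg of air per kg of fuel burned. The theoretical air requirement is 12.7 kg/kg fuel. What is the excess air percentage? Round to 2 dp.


Excess air = actual - stoichiometric = 25.3 - 12.7 = 12.60 kg/kg fuel
Excess air % = (excess / stoich) * 100 = (12.60 / 12.7) * 100 = 99.21%


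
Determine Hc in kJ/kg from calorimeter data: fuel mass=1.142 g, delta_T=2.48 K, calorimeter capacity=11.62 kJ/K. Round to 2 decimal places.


Hc = C_cal * delta_T / m_fuel
Q_released = 11.62 * 2.48 = 28.8176 kJ
m_fuel = 1.142 g = 1.142/1000 kg = 0.001142 kg
Hc = 28.8176 / 0.001142 = 25234.33 kJ/kg


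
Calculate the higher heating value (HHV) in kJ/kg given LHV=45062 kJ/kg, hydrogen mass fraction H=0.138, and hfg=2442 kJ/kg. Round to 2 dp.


HHV = LHV + hfg * 9 * H
Water addition = 2442 * 9 * 0.138 = 3032.964 kJ/kg
HHV = 45062 + 3032.964 = 48094.96 kJ/kg


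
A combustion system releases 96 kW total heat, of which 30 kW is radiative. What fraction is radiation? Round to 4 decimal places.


f_rad = Q_rad / Q_total
f_rad = 30 / 96 = 0.3125


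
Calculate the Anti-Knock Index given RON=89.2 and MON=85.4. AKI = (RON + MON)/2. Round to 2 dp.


AKI = (RON + MON) / 2
AKI = (89.2 + 85.4) / 2
AKI = 174.6 / 2 = 87.30


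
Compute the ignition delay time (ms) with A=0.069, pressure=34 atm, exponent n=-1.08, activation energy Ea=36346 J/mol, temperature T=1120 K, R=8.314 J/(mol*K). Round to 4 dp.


tau = A * P^n * exp(Ea/(R*T))
P^n = 34^(-1.08) = 0.02218211
Ea/(R*T) = 36346/(8.314*1120) = 3.903270
exp(Ea/(R*T)) = 49.564253
tau = 0.069 * 0.02218211 * 49.564253 = 0.0759 ms


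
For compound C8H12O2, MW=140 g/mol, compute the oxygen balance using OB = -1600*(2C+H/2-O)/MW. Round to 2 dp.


OB = -1600 * (2C + H/2 - O) / MW
Inner = 2*8 + 12/2 - 2 = 20.00
OB = -1600 * 20.00 / 140 = -228.57%


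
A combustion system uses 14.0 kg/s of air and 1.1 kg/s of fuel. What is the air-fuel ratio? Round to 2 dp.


AFR = m_air / m_fuel
AFR = 14.0 / 1.1 = 12.73


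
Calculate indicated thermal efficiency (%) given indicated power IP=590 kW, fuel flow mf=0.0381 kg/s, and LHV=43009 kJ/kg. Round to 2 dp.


eta_ith = (IP / (mf * LHV)) * 100
Denominator = 0.0381 * 43009 = 1638.6429 kW
eta_ith = (590 / 1638.6429) * 100 = 36.01%


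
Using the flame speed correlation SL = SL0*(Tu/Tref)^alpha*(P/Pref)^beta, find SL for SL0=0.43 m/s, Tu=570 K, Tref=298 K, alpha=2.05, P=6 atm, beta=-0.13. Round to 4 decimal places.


SL = SL0 * (Tu/Tref)^alpha * (P/Pref)^beta
T ratio = 570/298 = 1.91275168
(T ratio)^alpha = 1.91275168^2.05 = 3.779202
(P/Pref)^beta = 6^(-0.13) = 0.792210
SL = 0.43 * 3.779202 * 0.792210 = 1.2874 m/s


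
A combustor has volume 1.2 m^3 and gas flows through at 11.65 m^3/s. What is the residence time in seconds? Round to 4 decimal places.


tau = V / Q_flow
tau = 1.2 / 11.65 = 0.1030 s


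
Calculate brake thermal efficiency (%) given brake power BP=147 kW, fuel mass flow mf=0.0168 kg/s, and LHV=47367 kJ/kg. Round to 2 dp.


eta_BTE = (BP / (mf * LHV)) * 100
Denominator = 0.0168 * 47367 = 795.7656 kW
eta_BTE = (147 / 795.7656) * 100 = 18.47%


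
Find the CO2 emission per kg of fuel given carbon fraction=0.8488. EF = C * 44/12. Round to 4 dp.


EF = C_frac * (M_CO2 / M_C)
EF = 0.8488 * (44/12)
EF = 0.8488 * 3.666667 = 3.1123 kg_CO2/kg_fuel


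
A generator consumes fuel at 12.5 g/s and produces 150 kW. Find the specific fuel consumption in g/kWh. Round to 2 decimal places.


SFC = (mf / BP) * 3600
Rate = 12.5 / 150 = 0.083333 g/(s*kW)
SFC = 0.083333 * 3600 = 300.00 g/kWh


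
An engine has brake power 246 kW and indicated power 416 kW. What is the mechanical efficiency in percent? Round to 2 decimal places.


eta_mech = (BP / IP) * 100
Ratio = 246 / 416 = 0.5913
eta_mech = 0.5913 * 100 = 59.13%


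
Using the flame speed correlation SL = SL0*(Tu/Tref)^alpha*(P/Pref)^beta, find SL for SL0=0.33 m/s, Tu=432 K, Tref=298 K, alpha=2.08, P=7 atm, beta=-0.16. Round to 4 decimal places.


SL = SL0 * (Tu/Tref)^alpha * (P/Pref)^beta
T ratio = 432/298 = 1.44966443
(T ratio)^alpha = 1.44966443^2.08 = 2.164893
(P/Pref)^beta = 7^(-0.16) = 0.732461
SL = 0.33 * 2.164893 * 0.732461 = 0.5233 m/s


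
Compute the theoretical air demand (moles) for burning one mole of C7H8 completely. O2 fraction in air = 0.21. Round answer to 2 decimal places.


Balanced combustion: C7H8 + 9 O2 -> 7 CO2 + 4 H2O
O2 needed = C + H/4 = 7 + 8/4 = 9.00 moles
Air moles = O2 / 0.21 = 9.00 / 0.21 = 42.86 moles air


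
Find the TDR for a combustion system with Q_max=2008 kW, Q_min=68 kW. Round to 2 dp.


TDR = Q_max / Q_min
TDR = 2008 / 68 = 29.53


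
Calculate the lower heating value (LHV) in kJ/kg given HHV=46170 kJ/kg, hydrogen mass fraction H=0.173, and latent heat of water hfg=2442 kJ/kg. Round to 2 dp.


LHV = HHV - hfg * 9 * H
Water correction = 2442 * 9 * 0.173 = 3802.194 kJ/kg
LHV = 46170 - 3802.194 = 42367.81 kJ/kg


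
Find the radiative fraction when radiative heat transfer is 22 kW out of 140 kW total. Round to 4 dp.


f_rad = Q_rad / Q_total
f_rad = 22 / 140 = 0.1571


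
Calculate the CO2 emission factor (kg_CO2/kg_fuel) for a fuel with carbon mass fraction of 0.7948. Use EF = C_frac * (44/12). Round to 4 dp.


EF = C_frac * (M_CO2 / M_C)
EF = 0.7948 * (44/12)
EF = 0.7948 * 3.666667 = 2.9143 kg_CO2/kg_fuel


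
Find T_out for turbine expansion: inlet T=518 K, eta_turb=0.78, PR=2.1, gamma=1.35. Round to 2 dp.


T_out = T_in * (1 - eta * (1 - PR^(-(gamma-1)/gamma)))
Exponent = -(1.35-1)/1.35 = -0.25925926
PR^exp = 2.1^(-0.25925926) = 0.82501466
Factor = 1 - 0.78*(1 - 0.82501466) = 0.86351143
T_out = 518 * 0.86351143 = 447.30 K


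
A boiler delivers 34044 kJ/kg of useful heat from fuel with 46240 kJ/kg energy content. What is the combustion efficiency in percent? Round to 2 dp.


Efficiency = (Q_useful / Q_fuel) * 100
Efficiency = (34044 / 46240) * 100
Efficiency = 0.7362 * 100 = 73.62%


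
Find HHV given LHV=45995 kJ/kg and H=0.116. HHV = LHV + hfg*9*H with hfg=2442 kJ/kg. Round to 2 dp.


HHV = LHV + hfg * 9 * H
Water addition = 2442 * 9 * 0.116 = 2549.448 kJ/kg
HHV = 45995 + 2549.448 = 48544.45 kJ/kg


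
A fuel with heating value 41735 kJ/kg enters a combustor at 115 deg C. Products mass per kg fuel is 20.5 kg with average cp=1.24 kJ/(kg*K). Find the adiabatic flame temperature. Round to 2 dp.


T_ad = T_in + Hc / (m_p * cp)
Denominator = 20.5 * 1.24 = 25.4200
Temperature rise = 41735 / 25.4200 = 1641.82 K
T_ad = 115 + 1641.82 = 1756.82 deg C


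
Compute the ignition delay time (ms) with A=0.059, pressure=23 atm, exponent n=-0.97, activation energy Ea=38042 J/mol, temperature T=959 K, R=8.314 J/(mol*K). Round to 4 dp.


tau = A * P^n * exp(Ea/(R*T))
P^n = 23^(-0.97) = 0.04776656
Ea/(R*T) = 38042/(8.314*959) = 4.771278
exp(Ea/(R*T)) = 118.070029
tau = 0.059 * 0.04776656 * 118.070029 = 0.3327 ms


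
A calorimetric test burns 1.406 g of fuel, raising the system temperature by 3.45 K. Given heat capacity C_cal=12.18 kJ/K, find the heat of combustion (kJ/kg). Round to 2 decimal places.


Hc = C_cal * delta_T / m_fuel
Q_released = 12.18 * 3.45 = 42.0210 kJ
m_fuel = 1.406 g = 1.406/1000 kg = 0.001406 kg
Hc = 42.0210 / 0.001406 = 29886.91 kJ/kg


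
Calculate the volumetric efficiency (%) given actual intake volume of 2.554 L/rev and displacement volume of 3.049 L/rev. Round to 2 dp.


eta_v = (V_actual / V_disp) * 100
Ratio = 2.554 / 3.049 = 0.8377
eta_v = 0.8377 * 100 = 83.77%


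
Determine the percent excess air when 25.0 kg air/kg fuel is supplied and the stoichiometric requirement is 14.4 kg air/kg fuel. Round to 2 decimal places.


Excess air = actual - stoichiometric = 25.0 - 14.4 = 10.60 kg/kg fuel
Excess air % = (excess / stoich) * 100 = (10.60 / 14.4) * 100 = 73.61%


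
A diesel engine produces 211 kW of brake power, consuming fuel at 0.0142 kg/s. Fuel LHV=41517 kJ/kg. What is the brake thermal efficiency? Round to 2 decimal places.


eta_BTE = (BP / (mf * LHV)) * 100
Denominator = 0.0142 * 41517 = 589.5414 kW
eta_BTE = (211 / 589.5414) * 100 = 35.79%


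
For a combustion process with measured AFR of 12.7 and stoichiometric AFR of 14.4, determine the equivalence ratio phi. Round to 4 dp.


phi = AFR_stoich / AFR_actual
phi = 14.4 / 12.7 = 1.1339


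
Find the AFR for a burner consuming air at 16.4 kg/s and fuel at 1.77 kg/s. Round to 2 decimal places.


AFR = m_air / m_fuel
AFR = 16.4 / 1.77 = 9.27


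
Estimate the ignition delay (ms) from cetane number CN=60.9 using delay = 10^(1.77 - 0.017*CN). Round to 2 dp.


delay = 10^(1.77 - 0.017*CN)
Exponent = 1.77 - 0.017*60.9 = 0.7347
delay = 10^0.7347 = 5.43 ms
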